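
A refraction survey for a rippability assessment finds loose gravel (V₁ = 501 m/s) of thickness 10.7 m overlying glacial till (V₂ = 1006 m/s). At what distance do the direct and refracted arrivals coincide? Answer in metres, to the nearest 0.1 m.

θ_c = arcsin(501/1006) = 29.87°, so cos θ_c = 0.8672 and tᵢ = 2h cos θ_c/V₁ = 0.0370 s.
At crossover x/V₁ = x/V₂ + tᵢ ⇒ x = tᵢ/(1/V₁ − 1/V₂) = 0.03704/(1.9960e-03 − 9.9404e-04) = 36.97 m.

37.0 m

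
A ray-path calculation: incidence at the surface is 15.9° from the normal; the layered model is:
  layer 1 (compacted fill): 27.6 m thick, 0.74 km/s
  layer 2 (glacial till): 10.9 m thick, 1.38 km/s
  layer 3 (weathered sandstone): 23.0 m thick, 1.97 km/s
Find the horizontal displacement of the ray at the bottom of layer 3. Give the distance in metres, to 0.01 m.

38.86 m

p = sin θ₁/V₁ = sin 15.9°/0.74 = 3.7022e-01 s/km is conserved through the stack.
Layer 1: θ = 15.90°; offset = 27.6·tan 15.90° = 7.8621 m.
Layer 2: sin θ = p·1.38 = 0.5109 → θ = 30.72°; offset = 10.9·tan 30.72° = 6.4780 m.
Layer 3: sin θ = p·1.97 = 0.7293 → θ = 46.83°; offset = 23.0·tan 46.83° = 24.5180 m.
Σ offsets = 38.8581 m.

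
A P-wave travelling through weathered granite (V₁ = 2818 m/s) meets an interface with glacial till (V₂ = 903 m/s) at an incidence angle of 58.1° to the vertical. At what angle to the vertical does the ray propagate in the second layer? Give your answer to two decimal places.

Snell's law: sin θ₂ = (V₂/V₁)·sin θ₁ = (903/2818)·sin 58.1° = 0.2720.
θ₂ = arcsin 0.2720 = 15.79° from the normal.

15.79°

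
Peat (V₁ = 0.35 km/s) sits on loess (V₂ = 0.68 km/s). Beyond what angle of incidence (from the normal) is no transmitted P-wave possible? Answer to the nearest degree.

31°

Critical incidence: sin θ_c = V₁/V₂ = 0.35/0.68 = 0.5147.
θ_c = arcsin 0.5147 = 30.98°.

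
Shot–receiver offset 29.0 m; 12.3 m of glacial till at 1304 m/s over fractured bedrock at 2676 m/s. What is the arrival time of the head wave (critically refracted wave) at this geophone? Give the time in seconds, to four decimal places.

0.0273 s

θ_c = arcsin(V₁/V₂) = arcsin(1304/2676) = 29.16°, cos θ_c = 0.8732.
Intercept time tᵢ = 2h cos θ_c / V₁ = 2·12.3·0.8732/1304 = 0.01647 s.
t = x/V₂ + tᵢ = 29.0/2676 + 0.01647 = 0.02731 s.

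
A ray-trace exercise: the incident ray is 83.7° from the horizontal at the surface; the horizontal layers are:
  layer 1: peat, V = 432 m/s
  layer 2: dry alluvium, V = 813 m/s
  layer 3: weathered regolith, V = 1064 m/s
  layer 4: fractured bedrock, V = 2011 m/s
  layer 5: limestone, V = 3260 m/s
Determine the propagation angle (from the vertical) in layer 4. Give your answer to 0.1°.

From the normal: θ₁ = 90° − 83.7° = 6.3°.
Snell's law across each interface conserves sin θ / V, so sin θ_4 = V_4·sin θ₁/V₁.
sin θ_4 = 2011 × sin 6.3° / 432 = 0.5108.
θ_4 = 30.72° from the vertical.

30.7°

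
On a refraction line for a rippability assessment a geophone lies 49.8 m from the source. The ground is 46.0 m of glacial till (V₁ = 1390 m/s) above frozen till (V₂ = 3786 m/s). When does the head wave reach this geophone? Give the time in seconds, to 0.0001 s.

0.0747 s

t = x/V₂ + 2h·√(V₂²−V₁²)/(V₁V₂).
√(V₂²−V₁²) = √(3786²−1390²) = 3521.6 m/s; delay term = 2·46.0·3521.6/(1390·3786) = 0.06156 s.
t = 49.8/3786 + 0.06156 = 0.07472 s.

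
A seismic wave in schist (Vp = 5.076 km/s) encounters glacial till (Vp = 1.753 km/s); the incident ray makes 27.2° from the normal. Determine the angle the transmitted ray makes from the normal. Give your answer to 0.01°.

Snell's law: sin θ₂ = (V₂/V₁)·sin θ₁ = (1.753/5.076)·sin 27.2° = 0.1579.
θ₂ = arcsin 0.1579 = 9.08° from the normal.

9.08°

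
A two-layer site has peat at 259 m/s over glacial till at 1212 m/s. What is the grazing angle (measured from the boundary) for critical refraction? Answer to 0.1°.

77.7°

At critical incidence the refracted ray runs along the interface (θ₂ = 90°), so sin θ_c = V₁/V₂.
θ_c = arcsin(259/1212) = arcsin 0.2137 = 12.34°.
Measured from the interface: 90° − 12.34° = 77.66°.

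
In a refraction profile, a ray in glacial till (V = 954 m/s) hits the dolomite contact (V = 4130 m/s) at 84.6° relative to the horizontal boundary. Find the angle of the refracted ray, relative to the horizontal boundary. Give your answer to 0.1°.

Convert to the normal: θ₁ = 90° − 84.6° = 5.4°.
Snell's law: sin θ₂ = (V₂/V₁)·sin θ₁ = (4130/954)·sin 5.4° = 0.4074.
θ₂ = sin⁻¹(0.4074) = 24.04° (from vertical).
From the interface: 90° − 24.04° = 65.96°.

66.0°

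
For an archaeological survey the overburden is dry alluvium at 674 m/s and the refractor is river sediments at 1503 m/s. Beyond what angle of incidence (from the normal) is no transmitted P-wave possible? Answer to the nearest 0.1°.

At critical incidence the refracted ray runs along the interface (θ₂ = 90°), so sin θ_c = V₁/V₂.
θ_c = arcsin(674/1503) = arcsin 0.4484 = 26.64°.

26.6°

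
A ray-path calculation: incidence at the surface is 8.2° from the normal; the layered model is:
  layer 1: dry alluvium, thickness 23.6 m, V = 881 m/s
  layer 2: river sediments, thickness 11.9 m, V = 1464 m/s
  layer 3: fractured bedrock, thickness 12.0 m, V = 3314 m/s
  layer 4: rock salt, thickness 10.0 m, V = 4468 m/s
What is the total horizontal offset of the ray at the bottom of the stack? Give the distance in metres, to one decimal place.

24.4 m

p = sin θ₁/V₁ = sin 8.2°/881 = 1.6189e-04 s/m is conserved through the stack.
Layer 1: θ = 8.20°; offset = 23.6·tan 8.20° = 3.401 m.
Layer 2: sin θ = p·1464 = 0.2370 → θ = 13.71°; offset = 11.9·tan 13.71° = 2.903 m.
Layer 3: sin θ = p·3314 = 0.5365 → θ = 32.45°; offset = 12.0·tan 32.45° = 7.629 m.
Layer 4: sin θ = p·4468 = 0.7233 → θ = 46.33°; offset = 10.0·tan 46.33° = 10.476 m.
Summing the layer offsets gives 24.409 m.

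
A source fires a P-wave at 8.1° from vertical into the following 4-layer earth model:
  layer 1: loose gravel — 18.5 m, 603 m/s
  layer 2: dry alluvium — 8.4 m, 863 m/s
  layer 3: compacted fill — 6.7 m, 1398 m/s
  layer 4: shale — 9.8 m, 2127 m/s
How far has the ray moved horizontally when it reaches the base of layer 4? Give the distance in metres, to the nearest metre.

Ray parameter p = sin 8.1° / 603 m/s = 2.3367e-04 s/m.
Layer 1: θ = 8.10°; offset = 18.5·tan 8.10° = 2.633 m.
Layer 2: sin θ = p·863 = 0.2017 → θ = 11.63°; offset = 8.4·tan 11.63° = 1.729 m.
Layer 3: sin θ = p·1398 = 0.3267 → θ = 19.07°; offset = 6.7·tan 19.07° = 2.316 m.
Layer 4: sin θ = p·2127 = 0.4970 → θ = 29.80°; offset = 9.8·tan 29.80° = 5.613 m.
Summing the layer offsets gives 12.291 m.

12 m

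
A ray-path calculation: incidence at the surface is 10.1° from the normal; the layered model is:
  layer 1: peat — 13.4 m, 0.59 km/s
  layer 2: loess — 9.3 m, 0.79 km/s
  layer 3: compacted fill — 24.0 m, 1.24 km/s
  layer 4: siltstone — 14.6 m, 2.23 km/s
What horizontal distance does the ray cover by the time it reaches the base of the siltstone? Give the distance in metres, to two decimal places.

27.07 m

Ray parameter p = sin 10.1° / 0.59 km/s = 2.9723e-01 s/km.
Layer 1: θ = 10.10°; offset = 13.4·tan 10.10° = 2.3869 m.
Layer 2: sin θ = p·0.79 = 0.2348 → θ = 13.58°; offset = 9.3·tan 13.58° = 2.2466 m.
Layer 3: sin θ = p·1.24 = 0.3686 → θ = 21.63°; offset = 24.0·tan 21.63° = 9.5155 m.
Layer 4: sin θ = p·2.23 = 0.6628 → θ = 41.52°; offset = 14.6·tan 41.52° = 12.9242 m.
Σ offsets = 27.0732 m.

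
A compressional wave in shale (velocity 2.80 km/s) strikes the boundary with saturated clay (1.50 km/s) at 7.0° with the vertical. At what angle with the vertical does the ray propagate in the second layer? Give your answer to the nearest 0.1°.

3.7°

sin θ₁/V₁ = sin θ₂/V₂ ⇒ sin θ₂ = 1.50·sin 7.0°/2.80 = 1.50·0.1219/2.80 = 0.0653.
θ₂ = sin⁻¹(0.0653) = 3.74° (from vertical).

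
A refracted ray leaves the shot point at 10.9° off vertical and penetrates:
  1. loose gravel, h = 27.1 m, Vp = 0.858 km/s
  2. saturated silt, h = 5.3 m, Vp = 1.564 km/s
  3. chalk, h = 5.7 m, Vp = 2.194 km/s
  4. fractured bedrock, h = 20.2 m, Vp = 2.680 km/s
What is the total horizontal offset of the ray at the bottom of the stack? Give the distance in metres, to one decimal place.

25.1 m

Apply Snell's law at each interface; in layer i the horizontal offset is hᵢ·tan θᵢ.
Layer 1: θ = 10.90°; offset = 27.1·tan 10.90° = 5.219 m.
Layer 2: sin θ = 1.564·sin 10.9°/0.858 = 0.3447, θ = 20.16°; offset = 5.3·tan 20.16° = 1.946 m.
Layer 3: sin θ = 2.194·sin 10.9°/0.858 = 0.4835, θ = 28.92°; offset = 5.7·tan 28.92° = 3.149 m.
Layer 4: sin θ = 2.680·sin 10.9°/0.858 = 0.5906, θ = 36.20°; offset = 20.2·tan 36.20° = 14.786 m.
Total horizontal offset = 25.099 m.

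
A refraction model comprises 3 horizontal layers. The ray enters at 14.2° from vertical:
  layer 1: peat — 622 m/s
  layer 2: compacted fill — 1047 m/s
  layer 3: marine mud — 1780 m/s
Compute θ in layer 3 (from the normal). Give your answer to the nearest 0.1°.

Ray parameter p = sin 14.2° / 622 = 3.9438e-04 s/m.
sin θ_3 = p·V_3 = 3.9438e-04 × 1780 = 0.7020.
θ_3 = 44.59° from the vertical.

44.6°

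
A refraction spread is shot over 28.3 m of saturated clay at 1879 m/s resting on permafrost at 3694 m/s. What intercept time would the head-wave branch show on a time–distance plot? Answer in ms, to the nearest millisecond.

26 ms

θ_c = arcsin(V₁/V₂) = arcsin(1879/3694) = 30.57°; cos θ_c = 0.8610.
tᵢ = 2h·cos θ_c / V₁ = 2·28.3·0.8610 / 1879 = 0.02593 s.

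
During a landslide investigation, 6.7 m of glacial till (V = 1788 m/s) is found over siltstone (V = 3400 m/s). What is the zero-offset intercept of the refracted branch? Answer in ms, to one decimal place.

θ_c = arcsin(V₁/V₂) = arcsin(1788/3400) = 31.73°; cos θ_c = 0.8506.
tᵢ = 2h·cos θ_c / V₁ = 2·6.7·0.8506 / 1788 = 0.00637 s.

6.4 ms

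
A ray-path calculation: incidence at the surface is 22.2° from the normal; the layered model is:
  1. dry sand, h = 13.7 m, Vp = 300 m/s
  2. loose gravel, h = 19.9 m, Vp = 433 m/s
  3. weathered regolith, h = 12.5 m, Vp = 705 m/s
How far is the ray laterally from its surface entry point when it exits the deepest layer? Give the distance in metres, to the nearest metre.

43 m

p = sin θ₁/V₁ = sin 22.2°/300 = 1.2595e-03 s/m is conserved through the stack.
Layer 1: θ = 22.20°; offset = 13.7·tan 22.20° = 5.591 m.
Layer 2: sin θ = p·433 = 0.5454 → θ = 33.05°; offset = 19.9·tan 33.05° = 12.947 m.
Layer 3: sin θ = p·705 = 0.8879 → θ = 62.61°; offset = 12.5·tan 62.61° = 24.129 m.
Σ offsets = 42.667 m.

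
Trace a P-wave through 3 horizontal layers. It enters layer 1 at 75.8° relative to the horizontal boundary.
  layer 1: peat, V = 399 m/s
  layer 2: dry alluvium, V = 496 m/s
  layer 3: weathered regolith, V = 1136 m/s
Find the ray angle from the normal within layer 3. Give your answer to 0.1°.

44.3°

From the normal: θ₁ = 90° − 75.8° = 14.2°.
Ray parameter p = sin 14.2° / 399 = 6.1481e-04 s/m.
sin θ_3 = p·V_3 = 6.1481e-04 × 1136 = 0.6984.
θ_3 = arcsin 0.6984 = 44.30°.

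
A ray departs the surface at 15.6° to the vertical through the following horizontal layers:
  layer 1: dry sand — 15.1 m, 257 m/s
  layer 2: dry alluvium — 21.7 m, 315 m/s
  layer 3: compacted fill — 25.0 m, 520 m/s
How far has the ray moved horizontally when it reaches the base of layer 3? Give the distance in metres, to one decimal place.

p = sin θ₁/V₁ = sin 15.6°/257 = 1.0464e-03 s/m is conserved through the stack.
Layer 1: θ = 15.60°; offset = 15.1·tan 15.60° = 4.216 m.
Layer 2: sin θ = p·315 = 0.3296 → θ = 19.25°; offset = 21.7·tan 19.25° = 7.576 m.
Layer 3: sin θ = p·520 = 0.5441 → θ = 32.96°; offset = 25.0·tan 32.96° = 16.213 m.
Σ offsets = 28.005 m.

28.0 m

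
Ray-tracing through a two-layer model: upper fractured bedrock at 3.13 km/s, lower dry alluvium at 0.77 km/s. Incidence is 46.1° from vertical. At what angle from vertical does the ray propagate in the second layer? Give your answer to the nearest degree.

sin θ₁/V₁ = sin θ₂/V₂ ⇒ sin θ₂ = 0.77·sin 46.1°/3.13 = 0.77·0.7206/3.13 = 0.1773.
θ₂ = arcsin 0.1773 = 10.21° from the normal.

10°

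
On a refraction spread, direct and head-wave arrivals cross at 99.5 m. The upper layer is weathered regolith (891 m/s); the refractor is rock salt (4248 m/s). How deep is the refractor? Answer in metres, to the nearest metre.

x_cross = 2h·√((V₂+V₁)/(V₂−V₁)) → h = x_cross / (2·√((V₂+V₁)/(V₂−V₁))).
√((V₂+V₁)/(V₂−V₁)) = √((4248+891)/(4248−891)) = 1.2373.
h = 99.5 / (2·1.2373) = 40.21 m.

40 m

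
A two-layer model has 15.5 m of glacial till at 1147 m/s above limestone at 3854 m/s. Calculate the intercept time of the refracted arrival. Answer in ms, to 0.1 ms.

25.8 ms

tᵢ = 2h·√(V₂²−V₁²)/(V₁V₂).
√(V₂²−V₁²) = √(3854²−1147²) = 3679.4 m/s.
tᵢ = 2·15.5·3679.4/(1147·3854) = 0.02580 s.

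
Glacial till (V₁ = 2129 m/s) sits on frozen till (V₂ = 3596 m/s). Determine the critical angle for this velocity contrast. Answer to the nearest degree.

Critical incidence: sin θ_c = V₁/V₂ = 2129/3596 = 0.5920.
θ_c = arcsin 0.5920 = 36.30°.

36°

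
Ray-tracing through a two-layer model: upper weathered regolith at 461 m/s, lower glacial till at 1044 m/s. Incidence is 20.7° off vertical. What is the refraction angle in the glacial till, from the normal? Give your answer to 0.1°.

Snell's law: sin θ₂ = (V₂/V₁)·sin θ₁ = (1044/461)·sin 20.7° = 0.8005.
θ₂ = sin⁻¹(0.8005) = 53.18° (from vertical).

53.2°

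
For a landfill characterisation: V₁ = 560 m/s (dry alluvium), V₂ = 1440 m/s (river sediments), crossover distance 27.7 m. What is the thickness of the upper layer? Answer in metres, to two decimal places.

9.19 m

h = (x_cross/2)·√((V₂−V₁)/(V₂+V₁)).
(V₂−V₁)/(V₂+V₁) = (1440−560)/(1440+560) = 0.4400; √ = 0.6633.
h = (27.7/2)·0.6633 = 9.19 m.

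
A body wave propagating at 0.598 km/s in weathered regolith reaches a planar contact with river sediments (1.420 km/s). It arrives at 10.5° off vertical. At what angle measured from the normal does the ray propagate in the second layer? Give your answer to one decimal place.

25.6°

sin θ₁/V₁ = sin θ₂/V₂ ⇒ sin θ₂ = 1.420·sin 10.5°/0.598 = 1.420·0.1822/0.598 = 0.4327.
θ₂ = arcsin 0.4327 = 25.64° from the normal.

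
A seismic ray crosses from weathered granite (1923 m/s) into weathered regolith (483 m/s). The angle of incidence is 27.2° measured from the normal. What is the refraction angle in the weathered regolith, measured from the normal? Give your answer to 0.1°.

6.6°

Snell's law: sin θ₂ = (V₂/V₁)·sin θ₁ = (483/1923)·sin 27.2° = 0.1148.
θ₂ = arcsin 0.1148 = 6.59° from the normal.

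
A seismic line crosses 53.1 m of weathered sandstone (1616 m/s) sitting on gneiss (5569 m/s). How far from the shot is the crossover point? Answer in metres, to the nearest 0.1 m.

x_cross = 2h·√((V₂+V₁)/(V₂−V₁)).
(V₂+V₁)/(V₂−V₁) = (5569+1616)/(5569−1616) = 1.8176; √ = 1.3482.
x_cross = 2·53.1·1.3482 = 143.18 m.

143.2 m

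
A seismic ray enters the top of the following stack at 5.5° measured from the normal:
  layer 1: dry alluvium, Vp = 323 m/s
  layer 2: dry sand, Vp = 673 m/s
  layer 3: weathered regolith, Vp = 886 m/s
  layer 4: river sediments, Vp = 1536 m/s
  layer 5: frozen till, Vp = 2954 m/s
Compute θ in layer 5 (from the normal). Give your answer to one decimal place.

Ray parameter p = sin 5.5° / 323 = 2.9674e-04 s/m.
sin θ_5 = p·V_5 = 2.9674e-04 × 2954 = 0.8766.
θ_5 = 61.23° from the vertical.

61.2°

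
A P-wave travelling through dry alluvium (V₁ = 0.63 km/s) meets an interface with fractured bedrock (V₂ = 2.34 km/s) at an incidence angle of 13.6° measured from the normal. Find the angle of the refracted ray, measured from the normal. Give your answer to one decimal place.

Snell's law: sin θ₂ = (V₂/V₁)·sin θ₁ = (2.34/0.63)·sin 13.6° = 0.8734.
θ₂ = arcsin 0.8734 = 60.85° from the normal.

60.9°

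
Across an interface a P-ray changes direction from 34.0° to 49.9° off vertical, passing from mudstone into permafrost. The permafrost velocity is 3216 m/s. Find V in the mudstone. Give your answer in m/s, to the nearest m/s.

2351 m/s

sin 34.0° = 0.5592; sin 49.9° = 0.7649.
V₁ = V₂·(sin θ₁/sin θ₂) = 3216·(0.5592/0.7649) = 2351.04 m/s.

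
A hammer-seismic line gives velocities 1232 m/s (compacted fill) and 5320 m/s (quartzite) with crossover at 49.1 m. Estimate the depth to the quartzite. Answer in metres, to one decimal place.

x_cross = 2h·√((V₂+V₁)/(V₂−V₁)) → h = x_cross / (2·√((V₂+V₁)/(V₂−V₁))).
√((V₂+V₁)/(V₂−V₁)) = √((5320+1232)/(5320−1232)) = 1.2660.
h = 49.1 / (2·1.2660) = 19.39 m.

19.4 m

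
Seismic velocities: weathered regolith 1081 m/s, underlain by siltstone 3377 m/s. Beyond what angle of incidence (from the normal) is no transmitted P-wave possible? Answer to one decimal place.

18.7°

Critical incidence: sin θ_c = V₁/V₂ = 1081/3377 = 0.3201.
θ_c = arcsin 0.3201 = 18.67°.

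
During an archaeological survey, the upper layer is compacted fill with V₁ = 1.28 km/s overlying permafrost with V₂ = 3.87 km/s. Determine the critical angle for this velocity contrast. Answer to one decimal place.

19.3°

Critical incidence: sin θ_c = V₁/V₂ = 1.28/3.87 = 0.3307.
θ_c = arcsin 0.3307 = 19.31°.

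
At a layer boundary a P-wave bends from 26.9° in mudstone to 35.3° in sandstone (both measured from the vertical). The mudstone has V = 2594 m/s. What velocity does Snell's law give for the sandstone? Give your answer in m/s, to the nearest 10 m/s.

3310 m/s

Snell's law: sin 26.9°/V₁ = sin 35.3°/V₂.
V₂ = V₁·sin 35.3°/sin 26.9° = 2594 × 1.2772 = 3313.10 m/s.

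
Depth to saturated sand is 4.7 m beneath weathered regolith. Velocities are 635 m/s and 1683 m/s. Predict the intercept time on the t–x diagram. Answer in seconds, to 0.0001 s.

tᵢ = 2h·√(V₂²−V₁²)/(V₁V₂).
√(V₂²−V₁²) = √(1683²−635²) = 1558.6 m/s.
tᵢ = 2·4.7·1558.6/(635·1683) = 0.01371 s.

0.0137 s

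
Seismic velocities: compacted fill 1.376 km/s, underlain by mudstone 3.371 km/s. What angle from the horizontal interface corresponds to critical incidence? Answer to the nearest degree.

66°

Critical incidence: sin θ_c = V₁/V₂ = 1.376/3.371 = 0.4082.
θ_c = arcsin 0.4082 = 24.09°.
Measured from the interface: 90° − 24.09° = 65.91°.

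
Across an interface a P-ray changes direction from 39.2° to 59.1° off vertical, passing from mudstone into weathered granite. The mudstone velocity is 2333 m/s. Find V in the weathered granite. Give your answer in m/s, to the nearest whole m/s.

3167 m/s

Snell's law: sin 39.2°/V₁ = sin 59.1°/V₂.
V₂ = V₁·sin 59.1°/sin 39.2° = 2333 × 1.3576 = 3167.36 m/s.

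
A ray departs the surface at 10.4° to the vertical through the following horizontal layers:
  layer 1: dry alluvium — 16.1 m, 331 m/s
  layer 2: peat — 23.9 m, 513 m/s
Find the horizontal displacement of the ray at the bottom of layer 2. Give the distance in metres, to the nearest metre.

10 m

Apply Snell's law at each interface; in layer i the horizontal offset is hᵢ·tan θᵢ.
Layer 1: θ = 10.40°; offset = 16.1·tan 10.40° = 2.955 m.
Layer 2: sin θ = 513·sin 10.4°/331 = 0.2798, θ = 16.25°; offset = 23.9·tan 16.25° = 6.965 m.
Σ offsets = 9.920 m.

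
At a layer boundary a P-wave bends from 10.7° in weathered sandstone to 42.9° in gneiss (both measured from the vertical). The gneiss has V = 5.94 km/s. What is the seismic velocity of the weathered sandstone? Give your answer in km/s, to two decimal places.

sin 10.7° = 0.1857; sin 42.9° = 0.6807.
V₁ = V₂·(sin θ₁/sin θ₂) = 5.94·(0.1857/0.6807) = 1.62 km/s.

1.62 km/s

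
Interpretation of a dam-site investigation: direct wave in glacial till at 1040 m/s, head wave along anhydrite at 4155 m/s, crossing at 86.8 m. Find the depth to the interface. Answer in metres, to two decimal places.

33.61 m

x_cross = 2h·√((V₂+V₁)/(V₂−V₁)) → h = x_cross / (2·√((V₂+V₁)/(V₂−V₁))).
√((V₂+V₁)/(V₂−V₁)) = √((4155+1040)/(4155−1040)) = 1.2914.
h = 86.8 / (2·1.2914) = 33.61 m.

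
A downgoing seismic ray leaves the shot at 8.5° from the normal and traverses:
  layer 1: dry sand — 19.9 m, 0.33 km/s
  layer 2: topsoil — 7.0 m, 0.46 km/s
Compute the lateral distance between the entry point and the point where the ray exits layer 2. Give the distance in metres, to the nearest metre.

4 m

p = sin θ₁/V₁ = sin 8.5°/0.33 = 4.4791e-01 s/km is conserved through the stack.
Layer 1: θ = 8.50°; offset = 19.9·tan 8.50° = 2.974 m.
Layer 2: sin θ = p·0.46 = 0.2060 → θ = 11.89°; offset = 7.0·tan 11.89° = 1.474 m.
Total horizontal offset = 4.448 m.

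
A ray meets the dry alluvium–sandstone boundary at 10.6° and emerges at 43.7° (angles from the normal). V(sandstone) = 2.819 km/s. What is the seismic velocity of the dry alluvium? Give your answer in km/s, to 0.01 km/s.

0.75 km/s

sin 10.6° = 0.1840; sin 43.7° = 0.6909.
V₁ = V₂·(sin θ₁/sin θ₂) = 2.819·(0.1840/0.6909) = 0.75 km/s.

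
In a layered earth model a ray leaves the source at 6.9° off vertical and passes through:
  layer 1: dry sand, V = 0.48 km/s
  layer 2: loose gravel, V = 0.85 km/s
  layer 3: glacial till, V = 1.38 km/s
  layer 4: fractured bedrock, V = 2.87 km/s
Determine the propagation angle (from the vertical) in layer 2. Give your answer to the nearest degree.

Snell's law across each interface conserves sin θ / V, so sin θ_2 = V_2·sin θ₁/V₁.
sin θ_2 = 0.85 × sin 6.9° / 0.48 = 0.2127.
θ_2 = arcsin 0.2127 = 12.28°.

12°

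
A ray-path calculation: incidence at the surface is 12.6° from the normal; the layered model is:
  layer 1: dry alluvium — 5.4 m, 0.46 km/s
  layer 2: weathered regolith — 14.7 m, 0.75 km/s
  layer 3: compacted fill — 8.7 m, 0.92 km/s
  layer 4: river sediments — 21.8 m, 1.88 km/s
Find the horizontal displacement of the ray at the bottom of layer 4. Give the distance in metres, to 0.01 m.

p = sin θ₁/V₁ = sin 12.6°/0.46 = 4.7422e-01 s/km is conserved through the stack.
Layer 1: θ = 12.60°; offset = 5.4·tan 12.60° = 1.2070 m.
Layer 2: sin θ = p·0.75 = 0.3557 → θ = 20.83°; offset = 14.7·tan 20.83° = 5.5941 m.
Layer 3: sin θ = p·0.92 = 0.4363 → θ = 25.87°; offset = 8.7·tan 25.87° = 4.2183 m.
Layer 4: sin θ = p·1.88 = 0.8915 → θ = 63.07°; offset = 21.8·tan 63.07° = 42.9101 m.
Σ offsets = 53.9296 m.

53.93 m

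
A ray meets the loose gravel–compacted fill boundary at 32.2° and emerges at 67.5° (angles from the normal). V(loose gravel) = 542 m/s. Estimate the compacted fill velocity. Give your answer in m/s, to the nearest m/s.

Snell's law: sin 32.2°/V₁ = sin 67.5°/V₂.
V₂ = V₁·sin 67.5°/sin 32.2° = 542 × 1.7338 = 939.70 m/s.

940 m/s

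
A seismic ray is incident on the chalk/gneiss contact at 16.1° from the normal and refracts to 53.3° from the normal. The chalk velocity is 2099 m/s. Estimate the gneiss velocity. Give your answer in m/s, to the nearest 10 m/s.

Snell's law: sin 16.1°/V₁ = sin 53.3°/V₂.
V₂ = V₁·sin 53.3°/sin 16.1° = 2099 × 2.8912 = 6068.66 m/s.

6070 m/s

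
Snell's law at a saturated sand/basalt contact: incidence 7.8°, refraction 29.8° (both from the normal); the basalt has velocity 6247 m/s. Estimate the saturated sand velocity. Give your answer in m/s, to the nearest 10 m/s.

1710 m/s

sin 7.8° = 0.1357; sin 29.8° = 0.4970.
V₁ = V₂·(sin θ₁/sin θ₂) = 6247·(0.1357/0.4970) = 1705.95 m/s.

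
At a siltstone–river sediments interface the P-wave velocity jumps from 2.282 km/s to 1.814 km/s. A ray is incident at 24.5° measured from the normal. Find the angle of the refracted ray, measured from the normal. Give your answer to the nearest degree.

19°

Snell's law: sin θ₂ = (V₂/V₁)·sin θ₁ = (1.814/2.282)·sin 24.5° = 0.3296.
θ₂ = arcsin 0.3296 = 19.25° from the normal.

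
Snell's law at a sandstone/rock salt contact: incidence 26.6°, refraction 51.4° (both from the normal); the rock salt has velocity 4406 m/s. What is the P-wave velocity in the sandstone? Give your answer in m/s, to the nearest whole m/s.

Snell's law: sin 26.6°/V₁ = sin 51.4°/V₂.
V₁ = V₂·sin 26.6°/sin 51.4° = 4406 × 0.5729 = 2524.34 m/s.

2524 m/s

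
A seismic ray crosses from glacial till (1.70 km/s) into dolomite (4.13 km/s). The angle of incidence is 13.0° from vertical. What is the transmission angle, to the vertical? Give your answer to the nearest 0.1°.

33.1°

Snell's law: sin θ₂ = (V₂/V₁)·sin θ₁ = (4.13/1.70)·sin 13.0° = 0.5465.
θ₂ = arcsin 0.5465 = 33.13° from the normal.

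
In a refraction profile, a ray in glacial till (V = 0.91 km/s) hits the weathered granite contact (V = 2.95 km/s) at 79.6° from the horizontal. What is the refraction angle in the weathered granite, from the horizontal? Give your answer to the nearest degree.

Angle from the normal: 90° − 79.6° = 10.4°.
sin θ₁/V₁ = sin θ₂/V₂ ⇒ sin θ₂ = 2.95·sin 10.4°/0.91 = 2.95·0.1805/0.91 = 0.5852.
θ₂ = sin⁻¹(0.5852) = 35.82° (from vertical).
From the interface: 90° − 35.82° = 54.18°.

54°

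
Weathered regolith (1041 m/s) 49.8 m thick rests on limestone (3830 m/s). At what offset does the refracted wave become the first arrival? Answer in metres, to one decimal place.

θ_c = arcsin(1041/3830) = 15.77°, so cos θ_c = 0.9624 and tᵢ = 2h cos θ_c/V₁ = 0.0921 s.
At crossover x/V₁ = x/V₂ + tᵢ ⇒ x = tᵢ/(1/V₁ − 1/V₂) = 0.09208/(9.6061e-04 − 2.6110e-04) = 131.63 m.

131.6 m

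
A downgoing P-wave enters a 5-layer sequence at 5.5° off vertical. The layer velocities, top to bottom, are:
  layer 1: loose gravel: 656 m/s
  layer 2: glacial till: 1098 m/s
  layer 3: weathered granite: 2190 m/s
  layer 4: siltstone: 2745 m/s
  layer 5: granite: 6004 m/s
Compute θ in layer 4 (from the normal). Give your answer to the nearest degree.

24°

Ray parameter p = sin 5.5° / 656 = 1.4611e-04 s/m.
sin θ_4 = p·V_4 = 1.4611e-04 × 2745 = 0.4011.
θ_4 = 23.64° from the vertical.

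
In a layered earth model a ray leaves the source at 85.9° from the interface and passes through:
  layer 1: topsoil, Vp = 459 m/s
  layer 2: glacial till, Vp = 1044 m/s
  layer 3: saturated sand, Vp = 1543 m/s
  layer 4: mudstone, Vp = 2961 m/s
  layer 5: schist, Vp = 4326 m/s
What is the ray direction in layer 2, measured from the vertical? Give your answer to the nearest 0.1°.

From the normal: θ₁ = 90° − 85.9° = 4.1°.
Snell's law across each interface conserves sin θ / V, so sin θ_2 = V_2·sin θ₁/V₁.
sin θ_2 = 1044 × sin 4.1° / 459 = 0.1626.
θ_2 = 9.36° from the vertical.

9.4°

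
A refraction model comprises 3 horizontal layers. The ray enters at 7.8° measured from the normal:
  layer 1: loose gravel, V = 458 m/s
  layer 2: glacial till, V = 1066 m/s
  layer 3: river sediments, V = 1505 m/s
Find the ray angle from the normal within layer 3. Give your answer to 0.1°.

Ray parameter p = sin 7.8° / 458 = 2.9632e-04 s/m.
sin θ_3 = p·V_3 = 2.9632e-04 × 1505 = 0.4460.
θ_3 = arcsin 0.4460 = 26.49°.

26.5°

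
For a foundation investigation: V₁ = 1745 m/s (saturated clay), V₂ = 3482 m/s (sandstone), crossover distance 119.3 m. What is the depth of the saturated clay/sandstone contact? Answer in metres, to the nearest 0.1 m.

34.4 m

x_cross = 2h·√((V₂+V₁)/(V₂−V₁)) → h = x_cross / (2·√((V₂+V₁)/(V₂−V₁))).
√((V₂+V₁)/(V₂−V₁)) = √((3482+1745)/(3482−1745)) = 1.7347.
h = 119.3 / (2·1.7347) = 34.39 m.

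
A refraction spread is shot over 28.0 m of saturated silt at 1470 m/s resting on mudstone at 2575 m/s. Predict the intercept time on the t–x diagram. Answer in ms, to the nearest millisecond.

tᵢ = 2h·√(V₂²−V₁²)/(V₁V₂).
√(V₂²−V₁²) = √(2575²−1470²) = 2114.2 m/s.
tᵢ = 2·28.0·2114.2/(1470·2575) = 0.03128 s.

31 ms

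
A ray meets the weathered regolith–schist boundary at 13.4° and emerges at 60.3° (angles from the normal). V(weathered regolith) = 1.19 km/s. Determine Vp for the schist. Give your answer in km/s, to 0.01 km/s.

Snell's law: sin 13.4°/V₁ = sin 60.3°/V₂.
V₂ = V₁·sin 60.3°/sin 13.4° = 1.19 × 3.7482 = 4.46 km/s.

4.46 km/s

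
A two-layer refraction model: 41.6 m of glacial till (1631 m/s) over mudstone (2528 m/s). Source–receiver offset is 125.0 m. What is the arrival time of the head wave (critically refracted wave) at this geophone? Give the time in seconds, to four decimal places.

θ_c = arcsin(V₁/V₂) = arcsin(1631/2528) = 40.18°, cos θ_c = 0.7640.
Intercept time tᵢ = 2h cos θ_c / V₁ = 2·41.6·0.7640/1631 = 0.03897 s.
t = x/V₂ + tᵢ = 125.0/2528 + 0.03897 = 0.08842 s.

0.0884 s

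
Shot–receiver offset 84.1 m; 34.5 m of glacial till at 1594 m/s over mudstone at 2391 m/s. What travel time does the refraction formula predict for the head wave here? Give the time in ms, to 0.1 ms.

θ_c = arcsin(V₁/V₂) = arcsin(1594/2391) = 41.81°, cos θ_c = 0.7454.
Intercept time tᵢ = 2h cos θ_c / V₁ = 2·34.5·0.7454/1594 = 0.03226 s.
t = x/V₂ + tᵢ = 84.1/2391 + 0.03226 = 0.06744 s.

67.4 ms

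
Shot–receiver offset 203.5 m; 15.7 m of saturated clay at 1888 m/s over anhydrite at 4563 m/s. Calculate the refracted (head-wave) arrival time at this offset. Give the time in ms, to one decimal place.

t = x/V₂ + 2h·√(V₂²−V₁²)/(V₁V₂).
√(V₂²−V₁²) = √(4563²−1888²) = 4154.1 m/s; delay term = 2·15.7·4154.1/(1888·4563) = 0.01514 s.
t = 203.5/4563 + 0.01514 = 0.05974 s.

59.7 ms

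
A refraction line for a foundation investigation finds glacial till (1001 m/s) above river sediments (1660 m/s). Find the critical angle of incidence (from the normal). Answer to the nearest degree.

At critical incidence the refracted ray runs along the interface (θ₂ = 90°), so sin θ_c = V₁/V₂.
θ_c = arcsin(1001/1660) = arcsin 0.6030 = 37.09°.

37°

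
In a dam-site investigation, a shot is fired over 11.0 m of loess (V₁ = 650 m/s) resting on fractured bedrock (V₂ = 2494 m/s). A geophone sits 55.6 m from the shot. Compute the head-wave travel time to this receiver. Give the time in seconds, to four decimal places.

0.0550 s

t = x/V₂ + 2h·√(V₂²−V₁²)/(V₁V₂).
√(V₂²−V₁²) = √(2494²−650²) = 2407.8 m/s; delay term = 2·11.0·2407.8/(650·2494) = 0.03268 s.
t = 55.6/2494 + 0.03268 = 0.05497 s.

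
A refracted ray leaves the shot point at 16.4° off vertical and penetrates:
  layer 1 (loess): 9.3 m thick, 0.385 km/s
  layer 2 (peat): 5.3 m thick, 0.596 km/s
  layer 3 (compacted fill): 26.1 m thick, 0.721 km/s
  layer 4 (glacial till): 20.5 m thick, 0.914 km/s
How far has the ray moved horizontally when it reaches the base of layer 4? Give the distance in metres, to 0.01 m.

p = sin θ₁/V₁ = sin 16.4°/0.385 = 7.3335e-01 s/km is conserved through the stack.
Layer 1: θ = 16.40°; offset = 9.3·tan 16.40° = 2.7371 m.
Layer 2: sin θ = p·0.596 = 0.4371 → θ = 25.92°; offset = 5.3·tan 25.92° = 2.5756 m.
Layer 3: sin θ = p·0.721 = 0.5287 → θ = 31.92°; offset = 26.1·tan 31.92° = 16.2591 m.
Layer 4: sin θ = p·0.914 = 0.6703 → θ = 42.09°; offset = 20.5·tan 42.09° = 18.5161 m.
Total horizontal offset = 40.0879 m.

40.09 m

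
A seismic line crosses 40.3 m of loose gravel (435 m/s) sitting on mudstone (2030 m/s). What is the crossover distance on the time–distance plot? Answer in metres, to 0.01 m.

θ_c = arcsin(435/2030) = 12.37°, so cos θ_c = 0.9768 and tᵢ = 2h cos θ_c/V₁ = 0.1810 s.
At crossover x/V₁ = x/V₂ + tᵢ ⇒ x = tᵢ/(1/V₁ − 1/V₂) = 0.18098/(2.2989e-03 − 4.9261e-04) = 100.20 m.

100.20 m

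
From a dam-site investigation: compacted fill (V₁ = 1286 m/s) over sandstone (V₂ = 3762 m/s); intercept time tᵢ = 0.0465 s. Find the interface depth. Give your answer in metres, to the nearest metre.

h = tᵢ·V₁·V₂ / (2·√(V₂²−V₁²)).
√(V₂²−V₁²) = √(3762² − 1286²) = 3535.4 m/s.
h = 0.0465 s × 1286 × 3762 / (2 × 3535.4) = 31.82 m.

32 m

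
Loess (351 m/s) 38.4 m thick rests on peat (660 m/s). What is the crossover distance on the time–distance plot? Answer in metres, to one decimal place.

138.9 m

θ_c = arcsin(351/660) = 32.13°, so cos θ_c = 0.8469 and tᵢ = 2h cos θ_c/V₁ = 0.1853 s.
At crossover x/V₁ = x/V₂ + tᵢ ⇒ x = tᵢ/(1/V₁ − 1/V₂) = 0.18530/(2.8490e-03 − 1.5152e-03) = 138.92 m.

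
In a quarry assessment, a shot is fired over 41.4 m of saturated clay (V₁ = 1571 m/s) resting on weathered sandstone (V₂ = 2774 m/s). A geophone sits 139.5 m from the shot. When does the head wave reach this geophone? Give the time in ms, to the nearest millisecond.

94 ms

θ_c = arcsin(V₁/V₂) = arcsin(1571/2774) = 34.49°, cos θ_c = 0.8242.
Intercept time tᵢ = 2h cos θ_c / V₁ = 2·41.4·0.8242/1571 = 0.04344 s.
t = x/V₂ + tᵢ = 139.5/2774 + 0.04344 = 0.09373 s.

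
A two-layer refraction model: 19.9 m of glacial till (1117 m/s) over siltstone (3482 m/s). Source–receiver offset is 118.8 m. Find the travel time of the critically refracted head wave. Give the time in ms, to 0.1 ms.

67.9 ms

t = x/V₂ + 2h·√(V₂²−V₁²)/(V₁V₂).
√(V₂²−V₁²) = √(3482²−1117²) = 3298.0 m/s; delay term = 2·19.9·3298.0/(1117·3482) = 0.03375 s.
t = 118.8/3482 + 0.03375 = 0.06787 s.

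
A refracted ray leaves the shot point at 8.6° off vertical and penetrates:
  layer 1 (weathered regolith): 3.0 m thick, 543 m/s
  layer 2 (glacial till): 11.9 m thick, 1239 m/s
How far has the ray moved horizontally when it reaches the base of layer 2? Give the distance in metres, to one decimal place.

Apply Snell's law at each interface; in layer i the horizontal offset is hᵢ·tan θᵢ.
Layer 1: θ = 8.60°; offset = 3.0·tan 8.60° = 0.454 m.
Layer 2: sin θ = 1239·sin 8.6°/543 = 0.3412, θ = 19.95°; offset = 11.9·tan 19.95° = 4.320 m.
Summing the layer offsets gives 4.773 m.

4.8 m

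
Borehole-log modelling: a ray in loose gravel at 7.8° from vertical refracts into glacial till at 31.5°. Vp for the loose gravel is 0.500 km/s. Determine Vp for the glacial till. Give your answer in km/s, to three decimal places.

1.925 km/s

sin 7.8° = 0.1357; sin 31.5° = 0.5225.
V₂ = V₁·(sin θ₂/sin θ₁) = 0.500·(0.5225/0.1357) = 1.925 km/s.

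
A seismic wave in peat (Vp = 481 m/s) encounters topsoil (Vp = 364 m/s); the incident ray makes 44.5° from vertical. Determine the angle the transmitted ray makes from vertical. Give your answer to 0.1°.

32.0°

sin θ₁/V₁ = sin θ₂/V₂ ⇒ sin θ₂ = 364·sin 44.5°/481 = 364·0.7009/481 = 0.5304.
θ₂ = arcsin 0.5304 = 32.03° from the normal.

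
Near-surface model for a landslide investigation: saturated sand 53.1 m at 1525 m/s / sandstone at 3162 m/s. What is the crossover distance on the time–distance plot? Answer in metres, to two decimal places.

θ_c = arcsin(1525/3162) = 28.84°, so cos θ_c = 0.8760 and tᵢ = 2h cos θ_c/V₁ = 0.0610 s.
At crossover x/V₁ = x/V₂ + tᵢ ⇒ x = tᵢ/(1/V₁ − 1/V₂) = 0.06100/(6.5574e-04 − 3.1626e-04) = 179.70 m.

179.70 m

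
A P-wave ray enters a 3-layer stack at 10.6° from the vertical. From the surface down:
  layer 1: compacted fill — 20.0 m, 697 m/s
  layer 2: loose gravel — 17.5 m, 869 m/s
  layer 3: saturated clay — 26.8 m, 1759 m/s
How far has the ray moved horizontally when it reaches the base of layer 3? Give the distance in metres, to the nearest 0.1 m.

Ray parameter p = sin 10.6° / 697 m/s = 2.6392e-04 s/m.
Layer 1: θ = 10.60°; offset = 20.0·tan 10.60° = 3.743 m.
Layer 2: sin θ = p·869 = 0.2293 → θ = 13.26°; offset = 17.5·tan 13.26° = 4.123 m.
Layer 3: sin θ = p·1759 = 0.4642 → θ = 27.66°; offset = 26.8·tan 27.66° = 14.047 m.
Summing the layer offsets gives 21.913 m.

21.9 m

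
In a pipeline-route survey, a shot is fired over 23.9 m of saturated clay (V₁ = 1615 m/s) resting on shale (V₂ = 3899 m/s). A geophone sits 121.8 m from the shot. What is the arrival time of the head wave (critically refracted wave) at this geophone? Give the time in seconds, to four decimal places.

θ_c = arcsin(V₁/V₂) = arcsin(1615/3899) = 24.47°, cos θ_c = 0.9102.
Intercept time tᵢ = 2h cos θ_c / V₁ = 2·23.9·0.9102/1615 = 0.02694 s.
t = x/V₂ + tᵢ = 121.8/3899 + 0.02694 = 0.05818 s.

0.0582 s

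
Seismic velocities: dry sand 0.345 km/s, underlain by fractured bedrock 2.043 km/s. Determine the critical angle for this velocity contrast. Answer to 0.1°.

Critical incidence: sin θ_c = V₁/V₂ = 0.345/2.043 = 0.1689.
θ_c = arcsin 0.1689 = 9.72°.

9.7°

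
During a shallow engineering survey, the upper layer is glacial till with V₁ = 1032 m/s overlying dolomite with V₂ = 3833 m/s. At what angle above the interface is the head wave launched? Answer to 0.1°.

At critical incidence the refracted ray runs along the interface (θ₂ = 90°), so sin θ_c = V₁/V₂.
θ_c = arcsin(1032/3833) = arcsin 0.2692 = 15.62°.
Measured from the interface: 90° − 15.62° = 74.38°.

74.4°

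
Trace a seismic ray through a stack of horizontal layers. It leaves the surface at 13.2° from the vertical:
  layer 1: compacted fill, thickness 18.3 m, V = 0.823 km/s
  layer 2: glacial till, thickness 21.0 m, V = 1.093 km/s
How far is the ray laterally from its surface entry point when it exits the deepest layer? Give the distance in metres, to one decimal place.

Apply Snell's law at each interface; in layer i the horizontal offset is hᵢ·tan θᵢ.
Layer 1: θ = 13.20°; offset = 18.3·tan 13.20° = 4.292 m.
Layer 2: sin θ = 1.093·sin 13.2°/0.823 = 0.3033, θ = 17.65°; offset = 21.0·tan 17.65° = 6.683 m.
Total horizontal offset = 10.976 m.

11.0 m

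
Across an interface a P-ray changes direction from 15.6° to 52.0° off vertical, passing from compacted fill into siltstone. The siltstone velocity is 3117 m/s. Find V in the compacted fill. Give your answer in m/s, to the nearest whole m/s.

1064 m/s

Snell's law: sin 15.6°/V₁ = sin 52.0°/V₂.
V₁ = V₂·sin 15.6°/sin 52.0° = 3117 × 0.3413 = 1063.72 m/s.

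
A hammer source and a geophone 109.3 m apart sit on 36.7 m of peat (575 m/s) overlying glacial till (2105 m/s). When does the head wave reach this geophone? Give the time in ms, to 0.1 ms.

174.7 ms

θ_c = arcsin(V₁/V₂) = arcsin(575/2105) = 15.85°, cos θ_c = 0.9620.
Intercept time tᵢ = 2h cos θ_c / V₁ = 2·36.7·0.9620/575 = 0.12280 s.
t = x/V₂ + tᵢ = 109.3/2105 + 0.12280 = 0.17472 s.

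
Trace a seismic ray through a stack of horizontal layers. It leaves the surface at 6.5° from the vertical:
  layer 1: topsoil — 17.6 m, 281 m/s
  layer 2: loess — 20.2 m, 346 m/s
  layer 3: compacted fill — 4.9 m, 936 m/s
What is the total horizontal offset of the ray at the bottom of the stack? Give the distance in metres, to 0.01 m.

6.84 m

Ray parameter p = sin 6.5° / 281 m/s = 4.0286e-04 s/m.
Layer 1: θ = 6.50°; offset = 17.6·tan 6.50° = 2.0053 m.
Layer 2: sin θ = p·346 = 0.1394 → θ = 8.01°; offset = 20.2·tan 8.01° = 2.8434 m.
Layer 3: sin θ = p·936 = 0.3771 → θ = 22.15°; offset = 4.9·tan 22.15° = 1.9949 m.
Total horizontal offset = 6.8436 m.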